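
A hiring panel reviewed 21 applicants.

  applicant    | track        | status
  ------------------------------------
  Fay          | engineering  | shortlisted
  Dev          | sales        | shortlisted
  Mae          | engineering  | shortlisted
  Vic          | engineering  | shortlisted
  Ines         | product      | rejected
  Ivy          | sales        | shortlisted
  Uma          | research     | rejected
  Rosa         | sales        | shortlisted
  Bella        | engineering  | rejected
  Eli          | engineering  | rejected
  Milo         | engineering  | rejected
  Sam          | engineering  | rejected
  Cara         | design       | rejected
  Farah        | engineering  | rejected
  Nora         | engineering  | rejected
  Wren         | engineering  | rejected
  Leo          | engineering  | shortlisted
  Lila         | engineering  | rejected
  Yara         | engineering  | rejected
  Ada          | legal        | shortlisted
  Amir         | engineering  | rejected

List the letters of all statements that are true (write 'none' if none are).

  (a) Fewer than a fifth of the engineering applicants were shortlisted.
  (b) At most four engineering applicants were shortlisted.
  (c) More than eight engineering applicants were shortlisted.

(b)

|A| = 14, |A ∩ B| = 4, |A ∖ B| = 10.
(a) |A ∩ B| / |A| < 1/5: fails.
(b) |A ∩ B| ≤ 4: holds.
(c) |A ∩ B| > 8: fails.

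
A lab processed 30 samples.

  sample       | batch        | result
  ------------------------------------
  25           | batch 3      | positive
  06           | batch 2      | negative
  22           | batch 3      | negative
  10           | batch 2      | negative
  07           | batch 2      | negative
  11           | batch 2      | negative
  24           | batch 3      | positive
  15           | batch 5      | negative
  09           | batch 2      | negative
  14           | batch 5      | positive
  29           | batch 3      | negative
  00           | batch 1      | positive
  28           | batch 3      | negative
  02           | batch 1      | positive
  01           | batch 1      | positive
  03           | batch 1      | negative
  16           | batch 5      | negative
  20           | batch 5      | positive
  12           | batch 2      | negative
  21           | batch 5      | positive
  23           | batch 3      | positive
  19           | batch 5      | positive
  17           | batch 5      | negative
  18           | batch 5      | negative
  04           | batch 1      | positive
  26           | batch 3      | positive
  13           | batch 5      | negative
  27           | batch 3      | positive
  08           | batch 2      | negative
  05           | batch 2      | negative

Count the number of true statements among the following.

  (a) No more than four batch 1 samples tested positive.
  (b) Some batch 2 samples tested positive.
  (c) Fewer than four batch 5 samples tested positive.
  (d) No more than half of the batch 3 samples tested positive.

(a) batch 1: |A| = 5, |A ∩ B| = 4; needs |A ∩ B| ≤ 4 — true.
(b) batch 2: |A| = 8, |A ∩ B| = 0; needs A ∩ B ≠ ∅ (|A ∩ B| ≥ 1) — false.
(c) batch 5: |A| = 9, |A ∩ B| = 4; needs |A ∩ B| < 4 — false.
(d) batch 3: |A| = 8, |A ∩ B| = 5; needs |A ∩ B| ≤ |A ∖ B| — false.

1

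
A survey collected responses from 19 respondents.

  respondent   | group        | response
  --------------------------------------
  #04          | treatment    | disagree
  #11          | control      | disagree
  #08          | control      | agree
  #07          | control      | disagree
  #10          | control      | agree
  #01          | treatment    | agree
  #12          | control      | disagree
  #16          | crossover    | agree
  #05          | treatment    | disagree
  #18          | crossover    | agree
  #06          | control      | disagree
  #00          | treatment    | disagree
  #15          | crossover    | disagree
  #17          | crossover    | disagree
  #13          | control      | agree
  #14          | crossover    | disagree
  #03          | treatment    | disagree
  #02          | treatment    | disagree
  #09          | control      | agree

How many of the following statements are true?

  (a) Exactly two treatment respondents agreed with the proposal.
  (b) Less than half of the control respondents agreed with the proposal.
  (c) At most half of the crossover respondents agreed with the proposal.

(a) treatment: |A| = 6, |A ∩ B| = 1; needs |A ∩ B| = 2 — false.
(b) control: |A| = 8, |A ∩ B| = 4; needs |A ∩ B| < |A ∖ B| — false.
(c) crossover: |A| = 5, |A ∩ B| = 2; needs |A ∩ B| ≤ |A ∖ B| — true.

1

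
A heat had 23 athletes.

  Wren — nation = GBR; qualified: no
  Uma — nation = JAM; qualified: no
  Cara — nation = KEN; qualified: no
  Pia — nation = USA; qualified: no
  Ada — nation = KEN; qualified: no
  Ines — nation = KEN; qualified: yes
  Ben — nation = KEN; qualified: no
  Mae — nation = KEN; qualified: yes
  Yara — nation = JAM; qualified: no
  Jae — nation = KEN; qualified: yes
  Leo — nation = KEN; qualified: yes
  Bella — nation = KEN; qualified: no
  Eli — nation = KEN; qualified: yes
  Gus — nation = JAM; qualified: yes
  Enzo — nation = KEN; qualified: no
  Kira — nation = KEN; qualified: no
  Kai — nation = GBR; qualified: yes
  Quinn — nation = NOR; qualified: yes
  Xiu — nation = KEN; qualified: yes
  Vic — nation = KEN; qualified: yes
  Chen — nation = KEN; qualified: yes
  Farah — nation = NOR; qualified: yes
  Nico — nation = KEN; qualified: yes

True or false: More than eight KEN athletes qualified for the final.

'More than eight KEN athletes qualified for the final' holds iff |A ∩ B| > 8.
|A| = 15, |A ∩ B| = 9, |A ∖ B| = 6.
|A ∩ B| = 9, so the statement is true.

True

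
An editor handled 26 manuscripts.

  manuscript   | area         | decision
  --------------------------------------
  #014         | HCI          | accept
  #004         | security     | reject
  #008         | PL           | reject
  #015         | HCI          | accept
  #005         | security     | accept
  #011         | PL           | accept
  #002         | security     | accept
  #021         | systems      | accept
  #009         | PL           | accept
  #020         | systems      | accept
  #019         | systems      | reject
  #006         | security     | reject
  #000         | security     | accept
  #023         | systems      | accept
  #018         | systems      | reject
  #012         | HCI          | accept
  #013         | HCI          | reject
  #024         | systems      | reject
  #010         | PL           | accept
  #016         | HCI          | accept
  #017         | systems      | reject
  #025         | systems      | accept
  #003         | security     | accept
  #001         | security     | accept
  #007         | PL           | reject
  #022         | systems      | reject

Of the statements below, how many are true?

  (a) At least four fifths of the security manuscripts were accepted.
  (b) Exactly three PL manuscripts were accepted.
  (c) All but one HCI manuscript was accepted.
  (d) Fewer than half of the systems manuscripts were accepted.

3

(a) security: |A| = 7, |A ∩ B| = 5; needs |A ∩ B| / |A| ≥ 4/5 — false.
(b) PL: |A| = 5, |A ∩ B| = 3; needs |A ∩ B| = 3 — true.
(c) HCI: |A| = 5, |A ∩ B| = 4; needs |A ∖ B| = 1 — true.
(d) systems: |A| = 9, |A ∩ B| = 4; needs |A ∩ B| < |A ∖ B| — true.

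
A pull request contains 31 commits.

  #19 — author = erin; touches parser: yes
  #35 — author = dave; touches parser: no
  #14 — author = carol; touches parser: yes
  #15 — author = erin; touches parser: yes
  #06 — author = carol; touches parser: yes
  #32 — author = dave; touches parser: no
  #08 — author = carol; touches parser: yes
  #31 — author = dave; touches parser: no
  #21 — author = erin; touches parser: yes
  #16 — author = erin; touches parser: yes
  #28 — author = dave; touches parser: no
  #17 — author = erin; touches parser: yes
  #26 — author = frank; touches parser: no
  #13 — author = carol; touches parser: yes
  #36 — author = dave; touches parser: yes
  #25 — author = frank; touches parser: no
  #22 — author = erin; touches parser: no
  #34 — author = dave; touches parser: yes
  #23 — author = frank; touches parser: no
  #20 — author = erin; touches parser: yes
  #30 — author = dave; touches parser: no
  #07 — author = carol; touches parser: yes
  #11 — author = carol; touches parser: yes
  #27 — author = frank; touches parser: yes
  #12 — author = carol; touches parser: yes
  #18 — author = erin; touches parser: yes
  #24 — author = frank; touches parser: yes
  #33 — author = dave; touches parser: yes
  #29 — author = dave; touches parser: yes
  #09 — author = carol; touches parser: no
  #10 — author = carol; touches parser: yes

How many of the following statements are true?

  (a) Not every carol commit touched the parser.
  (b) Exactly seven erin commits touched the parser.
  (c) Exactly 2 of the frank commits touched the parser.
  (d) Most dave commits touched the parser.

(a) carol: |A| = 9, |A ∩ B| = 8; needs A ⊄ B (|A ∖ B| ≥ 1) — true.
(b) erin: |A| = 8, |A ∩ B| = 7; needs |A ∩ B| = 7 — true.
(c) frank: |A| = 5, |A ∩ B| = 2; needs |A ∩ B| = 2 — true.
(d) dave: |A| = 9, |A ∩ B| = 4; needs |A ∩ B| > |A ∖ B| — false.

3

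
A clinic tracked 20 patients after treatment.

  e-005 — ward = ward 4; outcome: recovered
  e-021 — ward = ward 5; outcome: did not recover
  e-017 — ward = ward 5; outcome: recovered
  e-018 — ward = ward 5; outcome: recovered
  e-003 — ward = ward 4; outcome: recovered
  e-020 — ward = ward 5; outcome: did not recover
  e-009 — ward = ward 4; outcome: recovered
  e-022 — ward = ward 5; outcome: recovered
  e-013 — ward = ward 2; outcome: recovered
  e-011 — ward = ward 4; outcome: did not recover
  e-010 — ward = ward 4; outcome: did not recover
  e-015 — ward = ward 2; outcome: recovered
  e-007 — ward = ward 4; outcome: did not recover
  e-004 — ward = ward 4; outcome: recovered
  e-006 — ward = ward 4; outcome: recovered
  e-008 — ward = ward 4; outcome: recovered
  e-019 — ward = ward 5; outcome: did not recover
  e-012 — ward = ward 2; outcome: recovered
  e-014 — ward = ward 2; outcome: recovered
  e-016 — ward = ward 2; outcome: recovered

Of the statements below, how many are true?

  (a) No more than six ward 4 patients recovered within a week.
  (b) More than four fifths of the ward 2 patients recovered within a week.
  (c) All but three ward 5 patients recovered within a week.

(a) ward 4: |A| = 9, |A ∩ B| = 6; needs |A ∩ B| ≤ 6 — true.
(b) ward 2: |A| = 5, |A ∩ B| = 5; needs |A ∩ B| / |A| > 4/5 — true.
(c) ward 5: |A| = 6, |A ∩ B| = 3; needs |A ∖ B| = 3 — true.

3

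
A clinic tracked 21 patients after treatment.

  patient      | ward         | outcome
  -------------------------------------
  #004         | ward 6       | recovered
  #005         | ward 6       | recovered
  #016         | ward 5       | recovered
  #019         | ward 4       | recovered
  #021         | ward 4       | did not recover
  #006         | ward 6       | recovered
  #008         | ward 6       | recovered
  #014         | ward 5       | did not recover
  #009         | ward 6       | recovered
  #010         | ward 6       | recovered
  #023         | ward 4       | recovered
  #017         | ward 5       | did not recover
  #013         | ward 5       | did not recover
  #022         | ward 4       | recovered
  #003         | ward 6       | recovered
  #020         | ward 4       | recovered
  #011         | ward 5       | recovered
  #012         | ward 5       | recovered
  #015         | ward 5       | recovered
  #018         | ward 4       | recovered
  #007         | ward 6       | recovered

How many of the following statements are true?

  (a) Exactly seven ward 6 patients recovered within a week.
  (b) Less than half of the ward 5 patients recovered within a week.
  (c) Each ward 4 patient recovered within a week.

0

(a) ward 6: |A| = 8, |A ∩ B| = 8; needs |A ∩ B| = 7 — false.
(b) ward 5: |A| = 7, |A ∩ B| = 4; needs |A ∩ B| < |A ∖ B| — false.
(c) ward 4: |A| = 6, |A ∩ B| = 5; needs A ⊆ B, i.e. every element of A is in B (|A ∖ B| = 0) — false.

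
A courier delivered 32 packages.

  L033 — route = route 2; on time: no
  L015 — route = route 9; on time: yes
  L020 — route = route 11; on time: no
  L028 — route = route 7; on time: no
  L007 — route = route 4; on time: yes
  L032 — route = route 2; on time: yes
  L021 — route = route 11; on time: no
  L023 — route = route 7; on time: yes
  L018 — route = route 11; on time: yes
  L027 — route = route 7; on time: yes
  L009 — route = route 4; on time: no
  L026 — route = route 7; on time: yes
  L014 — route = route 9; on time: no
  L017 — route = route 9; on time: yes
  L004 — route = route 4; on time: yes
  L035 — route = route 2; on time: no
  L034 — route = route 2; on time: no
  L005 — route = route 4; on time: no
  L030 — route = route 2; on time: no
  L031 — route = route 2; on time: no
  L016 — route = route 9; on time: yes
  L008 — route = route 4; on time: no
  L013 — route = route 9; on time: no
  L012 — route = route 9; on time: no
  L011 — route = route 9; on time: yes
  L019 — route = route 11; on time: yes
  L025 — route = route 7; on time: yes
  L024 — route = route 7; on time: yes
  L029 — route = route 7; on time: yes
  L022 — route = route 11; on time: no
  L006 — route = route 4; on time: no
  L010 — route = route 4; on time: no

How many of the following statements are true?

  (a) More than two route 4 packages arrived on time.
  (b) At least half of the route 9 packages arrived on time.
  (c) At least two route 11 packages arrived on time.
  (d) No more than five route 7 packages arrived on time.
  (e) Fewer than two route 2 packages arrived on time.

3

(a) route 4: |A| = 7, |A ∩ B| = 2; needs |A ∩ B| > 2 — false.
(b) route 9: |A| = 7, |A ∩ B| = 4; needs |A ∩ B| ≥ |A ∖ B| — true.
(c) route 11: |A| = 5, |A ∩ B| = 2; needs |A ∩ B| ≥ 2 — true.
(d) route 7: |A| = 7, |A ∩ B| = 6; needs |A ∩ B| ≤ 5 — false.
(e) route 2: |A| = 6, |A ∩ B| = 1; needs |A ∩ B| < 2 — true.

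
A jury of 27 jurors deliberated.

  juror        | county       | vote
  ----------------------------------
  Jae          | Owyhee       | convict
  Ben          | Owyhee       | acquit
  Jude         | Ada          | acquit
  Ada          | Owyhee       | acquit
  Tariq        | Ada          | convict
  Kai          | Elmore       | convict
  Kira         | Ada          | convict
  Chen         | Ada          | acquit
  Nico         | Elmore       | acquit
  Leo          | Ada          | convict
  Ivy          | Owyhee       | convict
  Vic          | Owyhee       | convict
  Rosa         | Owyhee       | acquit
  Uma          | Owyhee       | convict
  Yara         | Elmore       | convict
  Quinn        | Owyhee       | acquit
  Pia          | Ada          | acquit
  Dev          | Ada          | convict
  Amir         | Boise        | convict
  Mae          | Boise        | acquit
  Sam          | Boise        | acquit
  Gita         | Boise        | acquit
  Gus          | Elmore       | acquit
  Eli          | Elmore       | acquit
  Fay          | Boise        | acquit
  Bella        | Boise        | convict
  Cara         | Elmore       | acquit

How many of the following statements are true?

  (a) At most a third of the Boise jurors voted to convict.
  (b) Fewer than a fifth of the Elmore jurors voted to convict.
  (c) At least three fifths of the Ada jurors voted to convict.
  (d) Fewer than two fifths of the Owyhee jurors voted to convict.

(a) Boise: |A| = 6, |A ∩ B| = 2; needs |A ∩ B| / |A| ≤ 1/3 — true.
(b) Elmore: |A| = 6, |A ∩ B| = 2; needs |A ∩ B| / |A| < 1/5 — false.
(c) Ada: |A| = 7, |A ∩ B| = 4; needs |A ∩ B| / |A| ≥ 3/5 — false.
(d) Owyhee: |A| = 8, |A ∩ B| = 4; needs |A ∩ B| / |A| < 2/5 — false.

1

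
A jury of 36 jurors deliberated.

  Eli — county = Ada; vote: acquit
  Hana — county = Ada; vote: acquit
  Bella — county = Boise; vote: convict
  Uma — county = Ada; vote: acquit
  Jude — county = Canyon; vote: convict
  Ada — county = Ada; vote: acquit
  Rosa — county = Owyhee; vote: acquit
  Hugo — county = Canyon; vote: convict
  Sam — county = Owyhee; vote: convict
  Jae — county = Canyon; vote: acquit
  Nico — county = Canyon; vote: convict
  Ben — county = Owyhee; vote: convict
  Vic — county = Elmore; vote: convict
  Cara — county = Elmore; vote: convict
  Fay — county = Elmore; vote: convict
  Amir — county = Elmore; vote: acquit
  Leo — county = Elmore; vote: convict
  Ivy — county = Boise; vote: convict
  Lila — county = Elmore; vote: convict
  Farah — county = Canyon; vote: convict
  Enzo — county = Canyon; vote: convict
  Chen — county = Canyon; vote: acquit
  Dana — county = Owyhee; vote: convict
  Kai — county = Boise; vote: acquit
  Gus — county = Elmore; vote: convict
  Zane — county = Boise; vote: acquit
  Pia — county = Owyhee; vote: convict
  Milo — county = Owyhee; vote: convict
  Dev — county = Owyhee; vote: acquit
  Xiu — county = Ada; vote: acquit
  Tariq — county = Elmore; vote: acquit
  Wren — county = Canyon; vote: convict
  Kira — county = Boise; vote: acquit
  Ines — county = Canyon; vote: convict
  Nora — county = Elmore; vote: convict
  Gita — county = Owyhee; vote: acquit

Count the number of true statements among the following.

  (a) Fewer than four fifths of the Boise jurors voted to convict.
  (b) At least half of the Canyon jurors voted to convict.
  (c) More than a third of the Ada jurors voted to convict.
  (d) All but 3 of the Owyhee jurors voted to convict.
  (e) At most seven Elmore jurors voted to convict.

4

(a) Boise: |A| = 5, |A ∩ B| = 2; needs |A ∩ B| / |A| < 4/5 — true.
(b) Canyon: |A| = 9, |A ∩ B| = 7; needs |A ∩ B| ≥ |A ∖ B| — true.
(c) Ada: |A| = 5, |A ∩ B| = 0; needs |A ∩ B| / |A| > 1/3 — false.
(d) Owyhee: |A| = 8, |A ∩ B| = 5; needs |A ∖ B| = 3 — true.
(e) Elmore: |A| = 9, |A ∩ B| = 7; needs |A ∩ B| ≤ 7 — true.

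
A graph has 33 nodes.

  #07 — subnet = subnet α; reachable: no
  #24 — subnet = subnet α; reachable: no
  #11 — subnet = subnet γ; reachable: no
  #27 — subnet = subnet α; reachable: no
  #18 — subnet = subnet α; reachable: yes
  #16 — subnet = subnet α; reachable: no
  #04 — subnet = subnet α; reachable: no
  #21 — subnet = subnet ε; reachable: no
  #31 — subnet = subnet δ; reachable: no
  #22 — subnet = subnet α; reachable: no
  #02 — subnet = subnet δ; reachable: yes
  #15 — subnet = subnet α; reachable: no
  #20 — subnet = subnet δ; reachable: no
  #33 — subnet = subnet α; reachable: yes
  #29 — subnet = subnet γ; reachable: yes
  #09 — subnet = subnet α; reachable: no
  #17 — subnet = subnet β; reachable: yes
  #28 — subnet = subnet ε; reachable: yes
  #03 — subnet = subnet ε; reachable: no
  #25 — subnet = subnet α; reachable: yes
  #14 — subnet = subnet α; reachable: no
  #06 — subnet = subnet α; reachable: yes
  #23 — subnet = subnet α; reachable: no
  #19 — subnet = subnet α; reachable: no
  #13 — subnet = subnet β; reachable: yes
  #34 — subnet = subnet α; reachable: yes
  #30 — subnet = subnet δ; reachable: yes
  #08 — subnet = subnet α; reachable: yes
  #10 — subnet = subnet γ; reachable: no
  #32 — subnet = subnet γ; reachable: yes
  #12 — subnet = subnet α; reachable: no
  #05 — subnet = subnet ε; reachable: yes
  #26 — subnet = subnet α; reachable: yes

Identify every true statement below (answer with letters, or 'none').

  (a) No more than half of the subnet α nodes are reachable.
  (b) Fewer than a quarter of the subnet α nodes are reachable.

(a)

|A| = 19, |A ∩ B| = 7, |A ∖ B| = 12.
(a) |A ∩ B| ≤ |A ∖ B|: holds.
(b) |A ∩ B| / |A| < 1/4: fails.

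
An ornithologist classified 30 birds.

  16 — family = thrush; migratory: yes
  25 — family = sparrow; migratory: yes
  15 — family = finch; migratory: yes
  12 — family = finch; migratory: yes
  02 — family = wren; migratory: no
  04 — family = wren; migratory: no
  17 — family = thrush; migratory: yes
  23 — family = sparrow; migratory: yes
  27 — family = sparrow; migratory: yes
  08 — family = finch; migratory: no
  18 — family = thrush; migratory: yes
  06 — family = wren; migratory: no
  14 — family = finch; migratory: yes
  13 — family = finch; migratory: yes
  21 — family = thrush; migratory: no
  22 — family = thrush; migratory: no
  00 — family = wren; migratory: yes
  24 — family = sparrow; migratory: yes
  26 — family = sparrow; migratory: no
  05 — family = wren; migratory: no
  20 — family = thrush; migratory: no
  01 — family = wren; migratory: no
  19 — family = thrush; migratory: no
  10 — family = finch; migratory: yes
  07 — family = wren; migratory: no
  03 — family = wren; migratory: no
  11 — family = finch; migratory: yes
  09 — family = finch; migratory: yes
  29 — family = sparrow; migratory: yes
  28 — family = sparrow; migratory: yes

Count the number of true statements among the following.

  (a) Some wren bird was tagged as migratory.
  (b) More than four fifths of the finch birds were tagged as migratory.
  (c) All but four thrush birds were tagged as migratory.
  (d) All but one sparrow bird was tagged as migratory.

4

(a) wren: |A| = 8, |A ∩ B| = 1; needs A ∩ B ≠ ∅ (|A ∩ B| ≥ 1) — true.
(b) finch: |A| = 8, |A ∩ B| = 7; needs |A ∩ B| / |A| > 4/5 — true.
(c) thrush: |A| = 7, |A ∩ B| = 3; needs |A ∖ B| = 4 — true.
(d) sparrow: |A| = 7, |A ∩ B| = 6; needs |A ∖ B| = 1 — true.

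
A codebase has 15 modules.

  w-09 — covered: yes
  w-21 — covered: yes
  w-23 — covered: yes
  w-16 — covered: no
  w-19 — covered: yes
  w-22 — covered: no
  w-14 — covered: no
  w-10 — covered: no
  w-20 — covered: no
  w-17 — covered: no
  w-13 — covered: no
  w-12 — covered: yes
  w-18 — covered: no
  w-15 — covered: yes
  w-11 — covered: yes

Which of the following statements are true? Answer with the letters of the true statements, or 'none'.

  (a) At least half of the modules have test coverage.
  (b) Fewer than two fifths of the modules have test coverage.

none

|A| = 15, |A ∩ B| = 7, |A ∖ B| = 8.
(a) |A ∩ B| ≥ |A ∖ B|: fails.
(b) |A ∩ B| / |A| < 2/5: fails.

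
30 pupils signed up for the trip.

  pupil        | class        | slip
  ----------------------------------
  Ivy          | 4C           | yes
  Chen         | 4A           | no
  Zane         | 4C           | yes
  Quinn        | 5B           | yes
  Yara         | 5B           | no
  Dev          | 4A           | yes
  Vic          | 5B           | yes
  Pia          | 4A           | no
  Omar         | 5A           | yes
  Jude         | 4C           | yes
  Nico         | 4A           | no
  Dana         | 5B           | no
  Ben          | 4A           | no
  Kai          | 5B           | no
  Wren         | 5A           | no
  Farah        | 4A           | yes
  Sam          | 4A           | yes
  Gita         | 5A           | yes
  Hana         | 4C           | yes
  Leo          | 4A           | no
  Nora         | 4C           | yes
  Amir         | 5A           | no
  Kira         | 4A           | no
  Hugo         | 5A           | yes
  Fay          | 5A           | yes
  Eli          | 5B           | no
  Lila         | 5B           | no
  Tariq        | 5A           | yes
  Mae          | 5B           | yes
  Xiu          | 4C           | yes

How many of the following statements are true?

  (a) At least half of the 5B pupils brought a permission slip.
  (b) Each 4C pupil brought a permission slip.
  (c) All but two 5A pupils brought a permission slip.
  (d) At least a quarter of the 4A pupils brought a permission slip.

3

(a) 5B: |A| = 8, |A ∩ B| = 3; needs |A ∩ B| ≥ |A ∖ B| — false.
(b) 4C: |A| = 6, |A ∩ B| = 6; needs A ⊆ B, i.e. every element of A is in B (|A ∖ B| = 0) — true.
(c) 5A: |A| = 7, |A ∩ B| = 5; needs |A ∖ B| = 2 — true.
(d) 4A: |A| = 9, |A ∩ B| = 3; needs |A ∩ B| / |A| ≥ 1/4 — true.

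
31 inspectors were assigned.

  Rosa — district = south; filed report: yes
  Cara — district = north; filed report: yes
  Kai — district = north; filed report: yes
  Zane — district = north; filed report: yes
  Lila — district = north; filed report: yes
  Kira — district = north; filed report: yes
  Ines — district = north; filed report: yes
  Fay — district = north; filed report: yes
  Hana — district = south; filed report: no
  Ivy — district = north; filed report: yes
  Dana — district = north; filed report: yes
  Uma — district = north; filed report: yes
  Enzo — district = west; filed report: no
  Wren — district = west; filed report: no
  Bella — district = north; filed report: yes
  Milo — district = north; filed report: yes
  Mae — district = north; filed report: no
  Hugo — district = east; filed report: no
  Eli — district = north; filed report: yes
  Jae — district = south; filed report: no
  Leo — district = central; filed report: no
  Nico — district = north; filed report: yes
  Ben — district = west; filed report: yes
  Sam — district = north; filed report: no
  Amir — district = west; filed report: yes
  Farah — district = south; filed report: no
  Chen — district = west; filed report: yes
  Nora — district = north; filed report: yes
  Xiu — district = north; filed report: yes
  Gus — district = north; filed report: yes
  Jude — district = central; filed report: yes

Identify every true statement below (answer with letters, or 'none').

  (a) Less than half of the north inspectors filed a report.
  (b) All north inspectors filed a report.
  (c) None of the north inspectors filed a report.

|A| = 19, |A ∩ B| = 17, |A ∖ B| = 2.
(a) |A ∩ B| < |A ∖ B|: fails.
(b) A ⊆ B, i.e. every element of A is in B (|A ∖ B| = 0): fails.
(c) A ∩ B = ∅ (|A ∩ B| = 0): fails.

none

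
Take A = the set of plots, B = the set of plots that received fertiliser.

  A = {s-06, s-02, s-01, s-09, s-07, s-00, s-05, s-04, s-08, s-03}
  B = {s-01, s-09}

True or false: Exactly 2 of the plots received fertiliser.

'Exactly 2 of the plots received fertiliser' holds iff |A ∩ B| = 2.
A (the restrictor) = {s-06, s-02, s-01, s-09, s-07, s-00, s-05, s-04, s-08, s-03}, |A| = 10.
A ∩ B = {s-01, s-09}, so |A ∩ B| = 2.
|A ∩ B| = 2, so the statement is true.

True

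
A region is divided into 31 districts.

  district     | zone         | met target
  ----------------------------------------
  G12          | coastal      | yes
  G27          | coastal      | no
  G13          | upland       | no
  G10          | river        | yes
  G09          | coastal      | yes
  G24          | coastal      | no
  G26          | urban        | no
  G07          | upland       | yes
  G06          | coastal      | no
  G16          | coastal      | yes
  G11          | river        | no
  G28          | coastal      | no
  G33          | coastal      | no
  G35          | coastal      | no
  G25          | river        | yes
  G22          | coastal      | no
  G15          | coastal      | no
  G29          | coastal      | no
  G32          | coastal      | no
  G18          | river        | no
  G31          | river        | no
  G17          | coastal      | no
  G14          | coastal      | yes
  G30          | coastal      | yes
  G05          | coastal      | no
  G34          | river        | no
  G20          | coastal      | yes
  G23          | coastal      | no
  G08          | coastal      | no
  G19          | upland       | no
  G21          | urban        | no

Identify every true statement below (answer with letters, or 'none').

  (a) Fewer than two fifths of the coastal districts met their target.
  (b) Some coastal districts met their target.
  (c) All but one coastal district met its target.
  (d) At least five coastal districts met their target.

|A| = 20, |A ∩ B| = 6, |A ∖ B| = 14.
(a) |A ∩ B| / |A| < 2/5: holds.
(b) A ∩ B ≠ ∅ (|A ∩ B| ≥ 1): holds.
(c) |A ∖ B| = 1: fails.
(d) |A ∩ B| ≥ 5: holds.

(a), (b), (d)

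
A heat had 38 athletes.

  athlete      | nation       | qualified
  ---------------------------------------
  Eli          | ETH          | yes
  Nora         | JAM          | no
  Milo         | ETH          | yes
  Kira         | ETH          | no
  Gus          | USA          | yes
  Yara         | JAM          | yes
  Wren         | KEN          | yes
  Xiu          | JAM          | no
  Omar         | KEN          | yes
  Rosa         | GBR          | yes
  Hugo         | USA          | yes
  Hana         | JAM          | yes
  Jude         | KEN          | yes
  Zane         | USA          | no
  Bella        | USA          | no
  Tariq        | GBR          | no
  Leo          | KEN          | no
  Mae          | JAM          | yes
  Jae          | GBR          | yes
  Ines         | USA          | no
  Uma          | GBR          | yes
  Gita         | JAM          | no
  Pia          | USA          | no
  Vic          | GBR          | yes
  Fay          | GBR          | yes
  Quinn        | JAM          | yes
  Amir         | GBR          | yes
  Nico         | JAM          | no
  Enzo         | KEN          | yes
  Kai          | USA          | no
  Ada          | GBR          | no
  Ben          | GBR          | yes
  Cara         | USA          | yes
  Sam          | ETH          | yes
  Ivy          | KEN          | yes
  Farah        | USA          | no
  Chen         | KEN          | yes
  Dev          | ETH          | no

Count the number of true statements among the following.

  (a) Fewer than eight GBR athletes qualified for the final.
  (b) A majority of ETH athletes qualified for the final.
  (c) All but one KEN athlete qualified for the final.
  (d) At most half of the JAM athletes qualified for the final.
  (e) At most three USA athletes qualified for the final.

(a) GBR: |A| = 9, |A ∩ B| = 7; needs |A ∩ B| < 8 — true.
(b) ETH: |A| = 5, |A ∩ B| = 3; needs |A ∩ B| > |A ∖ B| — true.
(c) KEN: |A| = 7, |A ∩ B| = 6; needs |A ∖ B| = 1 — true.
(d) JAM: |A| = 8, |A ∩ B| = 4; needs |A ∩ B| ≤ |A ∖ B| — true.
(e) USA: |A| = 9, |A ∩ B| = 3; needs |A ∩ B| ≤ 3 — true.

5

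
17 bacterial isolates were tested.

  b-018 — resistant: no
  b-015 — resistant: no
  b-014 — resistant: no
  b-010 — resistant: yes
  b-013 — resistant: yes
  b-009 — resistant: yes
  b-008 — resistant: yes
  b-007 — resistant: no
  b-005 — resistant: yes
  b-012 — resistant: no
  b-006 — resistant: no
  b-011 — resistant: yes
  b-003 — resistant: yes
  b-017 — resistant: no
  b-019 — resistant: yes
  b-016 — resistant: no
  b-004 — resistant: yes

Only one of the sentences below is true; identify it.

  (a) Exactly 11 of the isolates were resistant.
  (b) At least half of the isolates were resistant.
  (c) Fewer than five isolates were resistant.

(b)

|A| = 17, |A ∩ B| = 9, |A ∖ B| = 8.
(a) requires |A ∩ B| = 11: false.
(b) requires |A ∩ B| ≥ |A ∖ B|: true.
(c) requires |A ∩ B| < 5: false.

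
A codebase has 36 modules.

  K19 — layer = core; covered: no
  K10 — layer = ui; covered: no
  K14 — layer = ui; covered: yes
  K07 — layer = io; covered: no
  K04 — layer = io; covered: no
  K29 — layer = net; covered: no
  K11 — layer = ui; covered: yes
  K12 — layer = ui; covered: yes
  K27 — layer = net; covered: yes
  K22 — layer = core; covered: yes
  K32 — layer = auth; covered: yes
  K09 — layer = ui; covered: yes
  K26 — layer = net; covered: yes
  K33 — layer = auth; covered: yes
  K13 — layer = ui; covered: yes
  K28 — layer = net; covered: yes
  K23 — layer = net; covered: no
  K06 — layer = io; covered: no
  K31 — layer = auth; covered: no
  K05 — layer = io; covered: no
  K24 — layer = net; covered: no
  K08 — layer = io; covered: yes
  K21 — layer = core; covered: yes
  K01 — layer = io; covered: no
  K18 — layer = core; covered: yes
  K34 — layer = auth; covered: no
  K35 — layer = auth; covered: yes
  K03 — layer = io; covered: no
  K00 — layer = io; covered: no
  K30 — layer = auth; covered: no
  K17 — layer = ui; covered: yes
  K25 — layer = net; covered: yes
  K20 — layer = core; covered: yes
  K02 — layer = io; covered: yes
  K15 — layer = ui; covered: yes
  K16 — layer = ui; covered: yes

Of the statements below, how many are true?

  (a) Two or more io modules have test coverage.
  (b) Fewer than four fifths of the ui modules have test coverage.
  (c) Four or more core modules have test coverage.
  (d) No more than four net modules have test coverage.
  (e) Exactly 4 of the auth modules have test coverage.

3

(a) io: |A| = 9, |A ∩ B| = 2; needs |A ∩ B| ≥ 2 — true.
(b) ui: |A| = 9, |A ∩ B| = 8; needs |A ∩ B| / |A| < 4/5 — false.
(c) core: |A| = 5, |A ∩ B| = 4; needs |A ∩ B| ≥ 4 — true.
(d) net: |A| = 7, |A ∩ B| = 4; needs |A ∩ B| ≤ 4 — true.
(e) auth: |A| = 6, |A ∩ B| = 3; needs |A ∩ B| = 4 — false.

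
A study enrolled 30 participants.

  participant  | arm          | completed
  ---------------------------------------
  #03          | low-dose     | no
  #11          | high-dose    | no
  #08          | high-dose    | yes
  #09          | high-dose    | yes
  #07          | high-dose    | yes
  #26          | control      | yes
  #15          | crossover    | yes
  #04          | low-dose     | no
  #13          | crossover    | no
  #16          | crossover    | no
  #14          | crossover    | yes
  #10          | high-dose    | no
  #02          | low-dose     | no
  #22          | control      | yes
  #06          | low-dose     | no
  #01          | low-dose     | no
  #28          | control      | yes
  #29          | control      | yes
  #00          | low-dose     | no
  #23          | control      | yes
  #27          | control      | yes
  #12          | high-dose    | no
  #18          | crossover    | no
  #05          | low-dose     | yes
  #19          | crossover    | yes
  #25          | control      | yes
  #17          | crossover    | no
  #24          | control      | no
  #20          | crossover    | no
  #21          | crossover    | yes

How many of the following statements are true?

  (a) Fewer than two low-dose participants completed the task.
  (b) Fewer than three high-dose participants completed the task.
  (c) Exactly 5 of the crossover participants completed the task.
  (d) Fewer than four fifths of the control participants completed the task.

(a) low-dose: |A| = 7, |A ∩ B| = 1; needs |A ∩ B| < 2 — true.
(b) high-dose: |A| = 6, |A ∩ B| = 3; needs |A ∩ B| < 3 — false.
(c) crossover: |A| = 9, |A ∩ B| = 4; needs |A ∩ B| = 5 — false.
(d) control: |A| = 8, |A ∩ B| = 7; needs |A ∩ B| / |A| < 4/5 — false.

1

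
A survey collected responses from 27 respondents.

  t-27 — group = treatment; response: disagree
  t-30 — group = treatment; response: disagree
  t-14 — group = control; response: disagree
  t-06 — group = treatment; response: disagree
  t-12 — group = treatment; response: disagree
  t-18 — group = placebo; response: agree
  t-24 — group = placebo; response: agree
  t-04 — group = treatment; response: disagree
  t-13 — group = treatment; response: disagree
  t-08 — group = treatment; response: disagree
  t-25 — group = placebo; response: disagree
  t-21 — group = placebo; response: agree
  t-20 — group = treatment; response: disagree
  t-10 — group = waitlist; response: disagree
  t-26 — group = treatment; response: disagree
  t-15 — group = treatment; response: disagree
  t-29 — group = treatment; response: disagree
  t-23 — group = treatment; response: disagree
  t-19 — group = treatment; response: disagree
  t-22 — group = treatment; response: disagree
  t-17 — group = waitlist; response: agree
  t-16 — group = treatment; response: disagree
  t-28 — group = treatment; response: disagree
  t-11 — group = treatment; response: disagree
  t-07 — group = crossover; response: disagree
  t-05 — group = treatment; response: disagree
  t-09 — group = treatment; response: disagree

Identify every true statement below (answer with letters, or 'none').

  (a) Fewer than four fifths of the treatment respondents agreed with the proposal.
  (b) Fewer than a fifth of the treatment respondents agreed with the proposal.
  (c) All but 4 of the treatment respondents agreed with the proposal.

(a), (b)

|A| = 19, |A ∩ B| = 0, |A ∖ B| = 19.
(a) |A ∩ B| / |A| < 4/5: holds.
(b) |A ∩ B| / |A| < 1/5: holds.
(c) |A ∖ B| = 4: fails.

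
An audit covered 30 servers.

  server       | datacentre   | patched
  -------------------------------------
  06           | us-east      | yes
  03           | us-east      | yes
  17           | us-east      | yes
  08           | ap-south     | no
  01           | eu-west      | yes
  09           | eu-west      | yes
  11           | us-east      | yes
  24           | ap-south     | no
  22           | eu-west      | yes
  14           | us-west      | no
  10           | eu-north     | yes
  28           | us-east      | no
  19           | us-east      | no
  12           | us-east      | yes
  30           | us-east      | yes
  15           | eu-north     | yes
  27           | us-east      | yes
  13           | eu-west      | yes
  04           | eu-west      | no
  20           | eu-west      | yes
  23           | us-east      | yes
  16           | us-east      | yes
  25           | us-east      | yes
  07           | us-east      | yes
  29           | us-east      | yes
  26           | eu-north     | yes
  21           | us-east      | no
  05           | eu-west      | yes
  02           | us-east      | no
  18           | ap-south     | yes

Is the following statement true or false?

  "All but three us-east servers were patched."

Truth condition: |A ∖ B| = 3.
|A| = 16, |A ∩ B| = 12, |A ∖ B| = 4.
|A ∖ B| = 4, so the statement is false.

False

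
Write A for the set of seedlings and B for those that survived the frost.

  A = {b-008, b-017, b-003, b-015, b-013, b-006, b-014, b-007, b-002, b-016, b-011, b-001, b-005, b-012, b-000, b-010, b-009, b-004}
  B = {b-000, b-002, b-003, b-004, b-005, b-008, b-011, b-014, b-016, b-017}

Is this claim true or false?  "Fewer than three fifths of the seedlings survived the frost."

True

The determiner here denotes the relation: |A ∩ B| / |A| < 3/5.
|A| = 18, |A ∩ B| = 10, |A ∖ B| = 8.
|A ∩ B|/|A| = 10/18, so the statement is true.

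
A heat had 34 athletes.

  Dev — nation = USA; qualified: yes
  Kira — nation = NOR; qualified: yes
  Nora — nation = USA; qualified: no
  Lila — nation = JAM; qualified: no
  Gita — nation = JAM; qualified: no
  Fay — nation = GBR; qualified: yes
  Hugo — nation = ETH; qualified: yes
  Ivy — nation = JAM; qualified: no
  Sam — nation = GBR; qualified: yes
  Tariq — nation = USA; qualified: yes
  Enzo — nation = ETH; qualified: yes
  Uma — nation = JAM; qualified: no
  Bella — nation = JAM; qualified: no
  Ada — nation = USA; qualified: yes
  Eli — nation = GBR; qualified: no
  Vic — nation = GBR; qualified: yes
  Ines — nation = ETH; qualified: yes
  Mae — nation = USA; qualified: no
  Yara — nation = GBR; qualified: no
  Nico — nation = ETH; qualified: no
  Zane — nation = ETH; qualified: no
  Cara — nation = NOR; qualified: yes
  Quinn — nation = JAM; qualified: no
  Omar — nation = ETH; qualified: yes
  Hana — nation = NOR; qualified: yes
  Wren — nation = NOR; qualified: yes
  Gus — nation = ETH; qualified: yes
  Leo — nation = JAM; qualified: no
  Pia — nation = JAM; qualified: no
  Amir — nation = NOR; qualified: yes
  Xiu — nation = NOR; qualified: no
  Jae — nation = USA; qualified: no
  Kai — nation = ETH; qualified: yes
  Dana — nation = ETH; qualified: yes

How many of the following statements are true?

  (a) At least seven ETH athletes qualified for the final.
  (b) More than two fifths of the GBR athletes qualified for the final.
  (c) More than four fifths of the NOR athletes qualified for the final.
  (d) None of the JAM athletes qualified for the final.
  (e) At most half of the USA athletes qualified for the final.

5

(a) ETH: |A| = 9, |A ∩ B| = 7; needs |A ∩ B| ≥ 7 — true.
(b) GBR: |A| = 5, |A ∩ B| = 3; needs |A ∩ B| / |A| > 2/5 — true.
(c) NOR: |A| = 6, |A ∩ B| = 5; needs |A ∩ B| / |A| > 4/5 — true.
(d) JAM: |A| = 8, |A ∩ B| = 0; needs A ∩ B = ∅ (|A ∩ B| = 0) — true.
(e) USA: |A| = 6, |A ∩ B| = 3; needs |A ∩ B| ≤ |A ∖ B| — true.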